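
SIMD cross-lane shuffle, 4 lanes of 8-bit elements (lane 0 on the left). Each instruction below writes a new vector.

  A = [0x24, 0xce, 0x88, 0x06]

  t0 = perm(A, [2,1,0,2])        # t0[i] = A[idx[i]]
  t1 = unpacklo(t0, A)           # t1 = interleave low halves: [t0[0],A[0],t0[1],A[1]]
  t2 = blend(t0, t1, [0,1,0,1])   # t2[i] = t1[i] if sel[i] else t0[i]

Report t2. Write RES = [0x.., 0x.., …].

→ t0 |88|ce|24|88|
→ t1 |88|24|ce|ce|
→ t2 |88|24|24|ce|

RES = [ 0x88  0x24  0x24  0xce ]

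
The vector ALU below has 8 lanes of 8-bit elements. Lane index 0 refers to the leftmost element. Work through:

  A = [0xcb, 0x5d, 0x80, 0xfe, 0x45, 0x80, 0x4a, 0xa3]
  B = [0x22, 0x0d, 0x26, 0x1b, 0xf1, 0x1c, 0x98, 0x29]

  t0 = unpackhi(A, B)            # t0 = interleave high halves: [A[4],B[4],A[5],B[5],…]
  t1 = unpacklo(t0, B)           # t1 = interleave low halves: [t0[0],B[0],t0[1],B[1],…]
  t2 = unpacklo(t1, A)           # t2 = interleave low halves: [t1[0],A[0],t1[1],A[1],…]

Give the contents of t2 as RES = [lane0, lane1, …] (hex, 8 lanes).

RES = [ 0x45  0xcb  0x22  0x5d  0xf1  0x80  0x0d  0xfe ]

→ t0 |45|f1|80|1c|4a|98|a3|29|
→ t1 |45|22|f1|0d|80|26|1c|1b|
→ t2 |45|cb|22|5d|f1|80|0d|fe|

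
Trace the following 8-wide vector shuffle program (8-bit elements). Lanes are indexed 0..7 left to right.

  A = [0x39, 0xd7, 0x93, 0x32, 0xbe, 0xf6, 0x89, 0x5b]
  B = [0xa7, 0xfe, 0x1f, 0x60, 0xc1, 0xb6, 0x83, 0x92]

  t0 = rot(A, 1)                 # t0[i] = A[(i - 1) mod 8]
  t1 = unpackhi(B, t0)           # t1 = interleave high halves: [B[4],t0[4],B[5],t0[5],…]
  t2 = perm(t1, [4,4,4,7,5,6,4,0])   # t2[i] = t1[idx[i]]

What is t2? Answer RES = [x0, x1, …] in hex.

  t0: 5b 39 d7 93 32 be f6 89
  t1: c1 32 b6 be 83 f6 92 89
  t2: 83 83 83 89 f6 92 83 c1

RES = [0x83, 0x83, 0x83, 0x89, 0xf6, 0x92, 0x83, 0xc1]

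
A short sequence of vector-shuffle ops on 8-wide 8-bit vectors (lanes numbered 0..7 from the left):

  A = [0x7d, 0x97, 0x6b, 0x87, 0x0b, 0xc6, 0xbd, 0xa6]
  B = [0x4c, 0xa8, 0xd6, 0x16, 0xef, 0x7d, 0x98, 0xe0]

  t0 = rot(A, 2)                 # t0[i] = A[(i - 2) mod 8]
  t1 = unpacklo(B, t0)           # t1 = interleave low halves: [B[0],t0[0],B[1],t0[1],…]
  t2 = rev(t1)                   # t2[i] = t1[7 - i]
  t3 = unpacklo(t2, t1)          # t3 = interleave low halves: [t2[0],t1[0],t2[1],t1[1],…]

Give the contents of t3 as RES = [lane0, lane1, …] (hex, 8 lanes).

→ t0 |bd|a6|7d|97|6b|87|0b|c6|
→ t1 |4c|bd|a8|a6|d6|7d|16|97|
→ t2 |97|16|7d|d6|a6|a8|bd|4c|
→ t3 |97|4c|16|bd|7d|a8|d6|a6|

RES = [0x97, 0x4c, 0x16, 0xbd, 0x7d, 0xa8, 0xd6, 0xa6]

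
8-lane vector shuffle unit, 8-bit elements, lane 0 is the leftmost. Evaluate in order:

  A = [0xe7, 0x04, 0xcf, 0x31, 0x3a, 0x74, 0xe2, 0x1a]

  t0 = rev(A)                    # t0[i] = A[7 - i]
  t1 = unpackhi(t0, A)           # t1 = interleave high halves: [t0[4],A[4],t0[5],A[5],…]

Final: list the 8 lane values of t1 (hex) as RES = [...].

t0 = [0x1a, 0xe2, 0x74, 0x3a, 0x31, 0xcf, 0x04, 0xe7]
t1 = [0x31, 0x3a, 0xcf, 0x74, 0x04, 0xe2, 0xe7, 0x1a]

RES = [0x31, 0x3a, 0xcf, 0x74, 0x04, 0xe2, 0xe7, 0x1a]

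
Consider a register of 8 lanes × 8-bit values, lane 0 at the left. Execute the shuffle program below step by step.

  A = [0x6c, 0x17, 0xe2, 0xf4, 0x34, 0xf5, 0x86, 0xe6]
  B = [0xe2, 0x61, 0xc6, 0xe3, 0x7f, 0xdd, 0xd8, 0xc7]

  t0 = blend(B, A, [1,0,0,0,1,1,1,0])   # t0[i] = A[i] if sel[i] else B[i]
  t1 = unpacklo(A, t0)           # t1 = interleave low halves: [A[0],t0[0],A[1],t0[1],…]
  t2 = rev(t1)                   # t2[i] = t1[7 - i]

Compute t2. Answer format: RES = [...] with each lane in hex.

  t0: 6c 61 c6 e3 34 f5 86 c7
  t1: 6c 6c 17 61 e2 c6 f4 e3
  t2: e3 f4 c6 e2 61 17 6c 6c

RES = [0xe3, 0xf4, 0xc6, 0xe2, 0x61, 0x17, 0x6c, 0x6c]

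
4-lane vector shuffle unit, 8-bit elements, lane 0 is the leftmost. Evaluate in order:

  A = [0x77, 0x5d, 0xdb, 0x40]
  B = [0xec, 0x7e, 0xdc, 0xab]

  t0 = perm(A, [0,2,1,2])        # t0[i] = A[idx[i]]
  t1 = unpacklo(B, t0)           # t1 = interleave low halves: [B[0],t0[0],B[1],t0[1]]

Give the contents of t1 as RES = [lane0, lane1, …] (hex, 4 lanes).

RES = [0xec, 0x77, 0x7e, 0xdb]

→ t0 |77|db|5d|db|
→ t1 |ec|77|7e|db|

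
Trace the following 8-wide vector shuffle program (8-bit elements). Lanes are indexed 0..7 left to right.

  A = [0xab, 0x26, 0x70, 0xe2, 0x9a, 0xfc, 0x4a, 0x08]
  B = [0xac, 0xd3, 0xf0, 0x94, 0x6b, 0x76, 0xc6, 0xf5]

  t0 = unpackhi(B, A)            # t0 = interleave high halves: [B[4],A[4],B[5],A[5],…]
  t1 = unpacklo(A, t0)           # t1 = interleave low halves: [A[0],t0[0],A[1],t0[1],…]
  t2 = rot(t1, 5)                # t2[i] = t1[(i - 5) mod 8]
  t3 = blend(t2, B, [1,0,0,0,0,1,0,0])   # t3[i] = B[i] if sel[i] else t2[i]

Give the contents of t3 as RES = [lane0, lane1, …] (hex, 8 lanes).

t0 = [0x6b, 0x9a, 0x76, 0xfc, 0xc6, 0x4a, 0xf5, 0x08]
t1 = [0xab, 0x6b, 0x26, 0x9a, 0x70, 0x76, 0xe2, 0xfc]
t2 = [0x9a, 0x70, 0x76, 0xe2, 0xfc, 0xab, 0x6b, 0x26]
t3 = [0xac, 0x70, 0x76, 0xe2, 0xfc, 0x76, 0x6b, 0x26]

RES = [ 0xac  0x70  0x76  0xe2  0xfc  0x76  0x6b  0x26 ]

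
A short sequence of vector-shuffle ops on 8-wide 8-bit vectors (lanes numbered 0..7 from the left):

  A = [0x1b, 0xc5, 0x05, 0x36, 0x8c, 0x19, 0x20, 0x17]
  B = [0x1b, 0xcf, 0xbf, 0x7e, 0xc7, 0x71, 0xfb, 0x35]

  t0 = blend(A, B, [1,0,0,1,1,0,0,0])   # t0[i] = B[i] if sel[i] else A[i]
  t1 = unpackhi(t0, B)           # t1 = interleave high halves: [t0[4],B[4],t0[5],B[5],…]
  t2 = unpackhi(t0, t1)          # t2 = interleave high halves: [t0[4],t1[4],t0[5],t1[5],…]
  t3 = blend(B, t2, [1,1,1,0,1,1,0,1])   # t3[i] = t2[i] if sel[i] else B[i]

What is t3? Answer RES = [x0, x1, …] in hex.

  t0: 1b c5 05 7e c7 19 20 17
  t1: c7 c7 19 71 20 fb 17 35
  t2: c7 20 19 fb 20 17 17 35
  t3: c7 20 19 7e 20 17 fb 35

RES = [ 0xc7  0x20  0x19  0x7e  0x20  0x17  0xfb  0x35 ]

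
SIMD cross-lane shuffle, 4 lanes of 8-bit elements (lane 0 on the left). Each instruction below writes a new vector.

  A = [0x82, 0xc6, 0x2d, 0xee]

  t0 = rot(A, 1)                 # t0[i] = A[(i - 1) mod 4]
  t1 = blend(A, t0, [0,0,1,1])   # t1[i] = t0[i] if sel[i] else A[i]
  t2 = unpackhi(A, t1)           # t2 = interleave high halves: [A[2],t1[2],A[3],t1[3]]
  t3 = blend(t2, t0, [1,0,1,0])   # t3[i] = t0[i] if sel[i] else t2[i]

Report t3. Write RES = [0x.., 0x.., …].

RES = [0xee, 0xc6, 0xc6, 0x2d]

t0 = [0xee, 0x82, 0xc6, 0x2d]
t1 = [0x82, 0xc6, 0xc6, 0x2d]
t2 = [0x2d, 0xc6, 0xee, 0x2d]
t3 = [0xee, 0xc6, 0xc6, 0x2d]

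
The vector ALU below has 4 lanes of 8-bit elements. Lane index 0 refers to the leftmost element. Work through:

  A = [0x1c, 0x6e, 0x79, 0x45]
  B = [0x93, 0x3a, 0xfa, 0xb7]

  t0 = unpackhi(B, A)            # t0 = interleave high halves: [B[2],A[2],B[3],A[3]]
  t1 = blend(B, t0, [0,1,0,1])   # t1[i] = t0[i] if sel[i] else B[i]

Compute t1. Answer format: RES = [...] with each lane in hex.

  t0: fa 79 b7 45
  t1: 93 79 fa 45

RES = [ 0x93  0x79  0xfa  0x45 ]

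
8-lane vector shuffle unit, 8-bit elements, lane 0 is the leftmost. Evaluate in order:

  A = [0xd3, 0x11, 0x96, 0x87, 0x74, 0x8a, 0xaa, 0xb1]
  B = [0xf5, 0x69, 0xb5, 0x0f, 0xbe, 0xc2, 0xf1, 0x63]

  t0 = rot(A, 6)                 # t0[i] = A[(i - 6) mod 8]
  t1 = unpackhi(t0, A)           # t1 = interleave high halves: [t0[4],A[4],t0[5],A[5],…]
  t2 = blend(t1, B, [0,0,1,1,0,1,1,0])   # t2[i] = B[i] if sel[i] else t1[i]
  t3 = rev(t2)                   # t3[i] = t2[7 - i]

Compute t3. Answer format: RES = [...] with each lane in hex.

RES = [ 0xb1  0xf1  0xc2  0xd3  0x0f  0xb5  0x74  0xaa ]

t0 = [0x96, 0x87, 0x74, 0x8a, 0xaa, 0xb1, 0xd3, 0x11]
t1 = [0xaa, 0x74, 0xb1, 0x8a, 0xd3, 0xaa, 0x11, 0xb1]
t2 = [0xaa, 0x74, 0xb5, 0x0f, 0xd3, 0xc2, 0xf1, 0xb1]
t3 = [0xb1, 0xf1, 0xc2, 0xd3, 0x0f, 0xb5, 0x74, 0xaa]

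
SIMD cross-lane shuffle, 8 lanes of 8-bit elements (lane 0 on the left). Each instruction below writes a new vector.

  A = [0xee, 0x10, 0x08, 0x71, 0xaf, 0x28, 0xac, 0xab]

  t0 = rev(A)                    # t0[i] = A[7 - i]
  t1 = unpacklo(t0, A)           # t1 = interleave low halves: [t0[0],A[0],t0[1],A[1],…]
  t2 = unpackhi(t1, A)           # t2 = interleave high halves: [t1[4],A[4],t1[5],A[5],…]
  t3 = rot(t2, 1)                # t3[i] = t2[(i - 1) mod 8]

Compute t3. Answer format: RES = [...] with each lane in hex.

t0 = [0xab, 0xac, 0x28, 0xaf, 0x71, 0x08, 0x10, 0xee]
t1 = [0xab, 0xee, 0xac, 0x10, 0x28, 0x08, 0xaf, 0x71]
t2 = [0x28, 0xaf, 0x08, 0x28, 0xaf, 0xac, 0x71, 0xab]
t3 = [0xab, 0x28, 0xaf, 0x08, 0x28, 0xaf, 0xac, 0x71]

RES = [0xab, 0x28, 0xaf, 0x08, 0x28, 0xaf, 0xac, 0x71]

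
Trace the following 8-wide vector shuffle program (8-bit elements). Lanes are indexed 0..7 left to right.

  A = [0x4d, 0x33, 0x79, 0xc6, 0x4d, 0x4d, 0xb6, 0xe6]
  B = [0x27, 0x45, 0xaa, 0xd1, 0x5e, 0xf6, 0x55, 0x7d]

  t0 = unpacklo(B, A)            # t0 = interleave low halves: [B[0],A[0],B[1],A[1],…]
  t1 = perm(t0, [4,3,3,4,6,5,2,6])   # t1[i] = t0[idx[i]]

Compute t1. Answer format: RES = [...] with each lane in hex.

t0 = [0x27, 0x4d, 0x45, 0x33, 0xaa, 0x79, 0xd1, 0xc6]
t1 = [0xaa, 0x33, 0x33, 0xaa, 0xd1, 0x79, 0x45, 0xd1]

RES = [ 0xaa  0x33  0x33  0xaa  0xd1  0x79  0x45  0xd1 ]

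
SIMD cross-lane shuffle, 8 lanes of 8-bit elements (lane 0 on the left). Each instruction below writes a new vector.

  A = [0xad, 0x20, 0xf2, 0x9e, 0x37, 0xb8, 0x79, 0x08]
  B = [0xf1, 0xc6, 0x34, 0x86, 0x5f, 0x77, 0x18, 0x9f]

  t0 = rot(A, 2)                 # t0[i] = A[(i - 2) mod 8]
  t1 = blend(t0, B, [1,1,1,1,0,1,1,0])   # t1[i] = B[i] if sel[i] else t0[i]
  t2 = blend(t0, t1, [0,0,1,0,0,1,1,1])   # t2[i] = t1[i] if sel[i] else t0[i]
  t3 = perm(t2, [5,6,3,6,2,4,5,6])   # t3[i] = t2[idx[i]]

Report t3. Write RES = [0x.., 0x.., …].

→ t0 |79|08|ad|20|f2|9e|37|b8|
→ t1 |f1|c6|34|86|f2|77|18|b8|
→ t2 |79|08|34|20|f2|77|18|b8|
→ t3 |77|18|20|18|34|f2|77|18|

RES = [ 0x77  0x18  0x20  0x18  0x34  0xf2  0x77  0x18 ]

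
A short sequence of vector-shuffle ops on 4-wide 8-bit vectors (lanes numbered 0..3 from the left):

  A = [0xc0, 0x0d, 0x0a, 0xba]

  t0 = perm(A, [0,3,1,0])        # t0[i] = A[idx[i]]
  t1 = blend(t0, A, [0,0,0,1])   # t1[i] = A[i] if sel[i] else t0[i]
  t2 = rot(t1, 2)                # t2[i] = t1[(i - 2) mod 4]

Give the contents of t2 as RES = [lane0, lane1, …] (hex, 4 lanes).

RES = [0x0d, 0xba, 0xc0, 0xba]

t0 = [0xc0, 0xba, 0x0d, 0xc0]
t1 = [0xc0, 0xba, 0x0d, 0xba]
t2 = [0x0d, 0xba, 0xc0, 0xba]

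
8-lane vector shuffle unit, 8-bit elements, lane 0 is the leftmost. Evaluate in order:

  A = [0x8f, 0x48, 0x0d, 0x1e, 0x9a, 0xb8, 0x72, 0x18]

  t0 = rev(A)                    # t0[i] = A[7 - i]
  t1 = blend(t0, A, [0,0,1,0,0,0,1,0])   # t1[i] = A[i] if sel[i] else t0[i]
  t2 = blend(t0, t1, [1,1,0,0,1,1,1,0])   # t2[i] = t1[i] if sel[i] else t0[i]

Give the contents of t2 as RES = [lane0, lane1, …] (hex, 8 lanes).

RES = [0x18, 0x72, 0xb8, 0x9a, 0x1e, 0x0d, 0x72, 0x8f]

  t0: 18 72 b8 9a 1e 0d 48 8f
  t1: 18 72 0d 9a 1e 0d 72 8f
  t2: 18 72 b8 9a 1e 0d 72 8f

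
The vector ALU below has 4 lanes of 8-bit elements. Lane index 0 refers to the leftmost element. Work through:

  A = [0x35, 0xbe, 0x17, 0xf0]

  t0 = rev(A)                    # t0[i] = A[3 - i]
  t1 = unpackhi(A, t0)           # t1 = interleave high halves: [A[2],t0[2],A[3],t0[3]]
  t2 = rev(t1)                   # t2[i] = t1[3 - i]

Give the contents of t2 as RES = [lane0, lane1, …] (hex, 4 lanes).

→ t0 |f0|17|be|35|
→ t1 |17|be|f0|35|
→ t2 |35|f0|be|17|

RES = [ 0x35  0xf0  0xbe  0x17 ]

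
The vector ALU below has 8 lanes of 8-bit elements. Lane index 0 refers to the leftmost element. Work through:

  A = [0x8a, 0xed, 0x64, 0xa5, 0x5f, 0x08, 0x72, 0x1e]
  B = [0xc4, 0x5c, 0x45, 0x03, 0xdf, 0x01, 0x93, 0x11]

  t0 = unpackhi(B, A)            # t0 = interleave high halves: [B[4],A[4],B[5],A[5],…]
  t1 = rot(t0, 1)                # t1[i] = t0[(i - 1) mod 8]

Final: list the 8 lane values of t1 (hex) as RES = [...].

→ t0 |df|5f|01|08|93|72|11|1e|
→ t1 |1e|df|5f|01|08|93|72|11|

RES = [0x1e, 0xdf, 0x5f, 0x01, 0x08, 0x93, 0x72, 0x11]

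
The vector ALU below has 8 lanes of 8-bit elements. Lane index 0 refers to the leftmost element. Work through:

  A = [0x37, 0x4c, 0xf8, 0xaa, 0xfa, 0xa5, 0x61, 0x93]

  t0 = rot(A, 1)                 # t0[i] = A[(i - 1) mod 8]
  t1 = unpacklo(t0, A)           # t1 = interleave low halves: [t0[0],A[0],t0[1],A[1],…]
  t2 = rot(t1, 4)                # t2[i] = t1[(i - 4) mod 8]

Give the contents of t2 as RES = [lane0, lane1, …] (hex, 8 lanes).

RES = [ 0x4c  0xf8  0xf8  0xaa  0x93  0x37  0x37  0x4c ]

→ t0 |93|37|4c|f8|aa|fa|a5|61|
→ t1 |93|37|37|4c|4c|f8|f8|aa|
→ t2 |4c|f8|f8|aa|93|37|37|4c|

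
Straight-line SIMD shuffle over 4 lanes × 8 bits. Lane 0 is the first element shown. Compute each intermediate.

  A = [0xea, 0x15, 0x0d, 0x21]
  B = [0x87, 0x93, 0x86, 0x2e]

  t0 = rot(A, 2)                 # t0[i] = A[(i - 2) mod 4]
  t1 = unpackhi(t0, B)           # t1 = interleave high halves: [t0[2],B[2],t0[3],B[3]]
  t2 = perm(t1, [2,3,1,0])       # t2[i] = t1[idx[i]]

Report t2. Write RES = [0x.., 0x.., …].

  t0: 0d 21 ea 15
  t1: ea 86 15 2e
  t2: 15 2e 86 ea

RES = [ 0x15  0x2e  0x86  0xea ]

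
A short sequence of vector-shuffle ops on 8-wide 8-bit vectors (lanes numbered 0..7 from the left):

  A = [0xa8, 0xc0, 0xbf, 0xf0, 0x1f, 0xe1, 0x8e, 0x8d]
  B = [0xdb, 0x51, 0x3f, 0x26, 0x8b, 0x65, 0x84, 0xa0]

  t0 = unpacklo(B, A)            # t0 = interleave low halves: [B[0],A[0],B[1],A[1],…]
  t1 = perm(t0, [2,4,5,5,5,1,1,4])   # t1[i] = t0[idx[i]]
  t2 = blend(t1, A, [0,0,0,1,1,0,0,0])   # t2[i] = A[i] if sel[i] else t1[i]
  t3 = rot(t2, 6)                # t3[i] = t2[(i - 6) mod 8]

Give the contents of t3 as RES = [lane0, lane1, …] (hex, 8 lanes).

RES = [ 0xbf  0xf0  0x1f  0xa8  0xa8  0x3f  0x51  0x3f ]

  t0: db a8 51 c0 3f bf 26 f0
  t1: 51 3f bf bf bf a8 a8 3f
  t2: 51 3f bf f0 1f a8 a8 3f
  t3: bf f0 1f a8 a8 3f 51 3f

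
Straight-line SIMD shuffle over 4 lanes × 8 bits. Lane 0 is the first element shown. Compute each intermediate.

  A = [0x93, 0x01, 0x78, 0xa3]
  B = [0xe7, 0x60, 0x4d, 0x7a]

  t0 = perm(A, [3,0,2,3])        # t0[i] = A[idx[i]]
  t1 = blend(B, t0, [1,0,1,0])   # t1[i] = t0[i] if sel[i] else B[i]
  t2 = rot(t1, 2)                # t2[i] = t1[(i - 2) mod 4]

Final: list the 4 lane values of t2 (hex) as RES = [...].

→ t0 |a3|93|78|a3|
→ t1 |a3|60|78|7a|
→ t2 |78|7a|a3|60|

RES = [0x78, 0x7a, 0xa3, 0x60]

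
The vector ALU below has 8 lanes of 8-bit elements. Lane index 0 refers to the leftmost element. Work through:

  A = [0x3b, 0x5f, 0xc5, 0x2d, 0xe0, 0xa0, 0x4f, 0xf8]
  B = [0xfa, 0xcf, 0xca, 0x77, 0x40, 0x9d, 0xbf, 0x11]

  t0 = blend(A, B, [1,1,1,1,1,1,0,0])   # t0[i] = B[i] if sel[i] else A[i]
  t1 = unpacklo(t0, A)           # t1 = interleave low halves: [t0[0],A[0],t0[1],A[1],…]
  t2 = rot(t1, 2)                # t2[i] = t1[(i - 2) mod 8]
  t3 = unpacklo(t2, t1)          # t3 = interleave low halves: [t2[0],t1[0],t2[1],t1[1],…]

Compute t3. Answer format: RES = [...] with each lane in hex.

t0 = [0xfa, 0xcf, 0xca, 0x77, 0x40, 0x9d, 0x4f, 0xf8]
t1 = [0xfa, 0x3b, 0xcf, 0x5f, 0xca, 0xc5, 0x77, 0x2d]
t2 = [0x77, 0x2d, 0xfa, 0x3b, 0xcf, 0x5f, 0xca, 0xc5]
t3 = [0x77, 0xfa, 0x2d, 0x3b, 0xfa, 0xcf, 0x3b, 0x5f]

RES = [0x77, 0xfa, 0x2d, 0x3b, 0xfa, 0xcf, 0x3b, 0x5f]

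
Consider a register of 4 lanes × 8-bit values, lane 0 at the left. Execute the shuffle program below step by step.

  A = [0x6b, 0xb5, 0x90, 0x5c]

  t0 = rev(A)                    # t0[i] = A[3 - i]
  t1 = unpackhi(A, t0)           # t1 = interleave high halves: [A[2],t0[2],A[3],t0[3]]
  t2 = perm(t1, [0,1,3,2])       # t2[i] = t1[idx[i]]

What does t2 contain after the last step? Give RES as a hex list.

  t0: 5c 90 b5 6b
  t1: 90 b5 5c 6b
  t2: 90 b5 6b 5c

RES = [ 0x90  0xb5  0x6b  0x5c ]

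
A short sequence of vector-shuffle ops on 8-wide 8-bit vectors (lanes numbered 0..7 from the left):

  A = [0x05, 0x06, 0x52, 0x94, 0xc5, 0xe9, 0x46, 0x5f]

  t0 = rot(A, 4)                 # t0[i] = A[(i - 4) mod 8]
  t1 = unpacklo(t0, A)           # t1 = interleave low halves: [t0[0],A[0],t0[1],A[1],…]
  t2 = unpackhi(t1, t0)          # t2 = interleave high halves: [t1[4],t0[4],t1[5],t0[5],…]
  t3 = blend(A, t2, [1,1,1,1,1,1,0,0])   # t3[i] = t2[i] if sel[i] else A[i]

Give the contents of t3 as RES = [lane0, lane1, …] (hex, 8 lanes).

RES = [0x46, 0x05, 0x52, 0x06, 0x5f, 0x52, 0x46, 0x5f]

t0 = [0xc5, 0xe9, 0x46, 0x5f, 0x05, 0x06, 0x52, 0x94]
t1 = [0xc5, 0x05, 0xe9, 0x06, 0x46, 0x52, 0x5f, 0x94]
t2 = [0x46, 0x05, 0x52, 0x06, 0x5f, 0x52, 0x94, 0x94]
t3 = [0x46, 0x05, 0x52, 0x06, 0x5f, 0x52, 0x46, 0x5f]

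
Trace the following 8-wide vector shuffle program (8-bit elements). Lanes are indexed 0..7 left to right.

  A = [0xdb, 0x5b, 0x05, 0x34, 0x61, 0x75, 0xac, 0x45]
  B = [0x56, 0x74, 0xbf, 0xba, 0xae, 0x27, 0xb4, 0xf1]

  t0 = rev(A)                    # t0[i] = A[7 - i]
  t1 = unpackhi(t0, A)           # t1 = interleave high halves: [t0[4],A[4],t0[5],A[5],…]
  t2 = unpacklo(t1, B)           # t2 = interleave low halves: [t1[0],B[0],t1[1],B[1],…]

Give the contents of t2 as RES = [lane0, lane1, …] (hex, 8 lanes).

  t0: 45 ac 75 61 34 05 5b db
  t1: 34 61 05 75 5b ac db 45
  t2: 34 56 61 74 05 bf 75 ba

RES = [ 0x34  0x56  0x61  0x74  0x05  0xbf  0x75  0xba ]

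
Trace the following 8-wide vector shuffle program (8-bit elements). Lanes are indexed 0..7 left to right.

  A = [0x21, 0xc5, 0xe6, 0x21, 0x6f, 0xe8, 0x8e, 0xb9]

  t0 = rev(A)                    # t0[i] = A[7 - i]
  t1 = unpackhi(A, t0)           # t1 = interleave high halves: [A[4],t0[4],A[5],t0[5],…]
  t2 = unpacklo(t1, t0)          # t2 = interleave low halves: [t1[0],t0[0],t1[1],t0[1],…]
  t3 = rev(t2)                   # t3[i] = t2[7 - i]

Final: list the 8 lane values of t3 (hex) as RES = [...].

t0 = [0xb9, 0x8e, 0xe8, 0x6f, 0x21, 0xe6, 0xc5, 0x21]
t1 = [0x6f, 0x21, 0xe8, 0xe6, 0x8e, 0xc5, 0xb9, 0x21]
t2 = [0x6f, 0xb9, 0x21, 0x8e, 0xe8, 0xe8, 0xe6, 0x6f]
t3 = [0x6f, 0xe6, 0xe8, 0xe8, 0x8e, 0x21, 0xb9, 0x6f]

RES = [0x6f, 0xe6, 0xe8, 0xe8, 0x8e, 0x21, 0xb9, 0x6f]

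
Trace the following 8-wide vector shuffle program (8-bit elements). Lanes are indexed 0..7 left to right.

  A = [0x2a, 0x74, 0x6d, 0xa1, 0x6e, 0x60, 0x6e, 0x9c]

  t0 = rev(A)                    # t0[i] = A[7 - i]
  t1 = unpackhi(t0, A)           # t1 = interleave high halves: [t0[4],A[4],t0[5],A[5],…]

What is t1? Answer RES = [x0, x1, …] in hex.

RES = [ 0xa1  0x6e  0x6d  0x60  0x74  0x6e  0x2a  0x9c ]

t0 = [0x9c, 0x6e, 0x60, 0x6e, 0xa1, 0x6d, 0x74, 0x2a]
t1 = [0xa1, 0x6e, 0x6d, 0x60, 0x74, 0x6e, 0x2a, 0x9c]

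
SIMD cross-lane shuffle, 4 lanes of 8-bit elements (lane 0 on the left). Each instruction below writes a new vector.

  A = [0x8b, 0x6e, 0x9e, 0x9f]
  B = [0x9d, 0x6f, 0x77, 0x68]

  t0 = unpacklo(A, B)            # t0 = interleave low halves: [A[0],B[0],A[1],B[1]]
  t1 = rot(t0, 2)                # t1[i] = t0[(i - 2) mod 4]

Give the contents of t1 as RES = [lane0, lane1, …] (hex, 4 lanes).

RES = [0x6e, 0x6f, 0x8b, 0x9d]

  t0: 8b 9d 6e 6f
  t1: 6e 6f 8b 9d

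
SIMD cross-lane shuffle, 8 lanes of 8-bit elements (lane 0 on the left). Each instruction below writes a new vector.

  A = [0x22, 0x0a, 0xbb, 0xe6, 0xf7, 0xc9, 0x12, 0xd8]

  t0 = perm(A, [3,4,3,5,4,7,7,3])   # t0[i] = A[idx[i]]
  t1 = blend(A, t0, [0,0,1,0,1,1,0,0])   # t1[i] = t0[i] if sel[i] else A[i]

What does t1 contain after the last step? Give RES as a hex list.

  t0: e6 f7 e6 c9 f7 d8 d8 e6
  t1: 22 0a e6 e6 f7 d8 12 d8

RES = [ 0x22  0x0a  0xe6  0xe6  0xf7  0xd8  0x12  0xd8 ]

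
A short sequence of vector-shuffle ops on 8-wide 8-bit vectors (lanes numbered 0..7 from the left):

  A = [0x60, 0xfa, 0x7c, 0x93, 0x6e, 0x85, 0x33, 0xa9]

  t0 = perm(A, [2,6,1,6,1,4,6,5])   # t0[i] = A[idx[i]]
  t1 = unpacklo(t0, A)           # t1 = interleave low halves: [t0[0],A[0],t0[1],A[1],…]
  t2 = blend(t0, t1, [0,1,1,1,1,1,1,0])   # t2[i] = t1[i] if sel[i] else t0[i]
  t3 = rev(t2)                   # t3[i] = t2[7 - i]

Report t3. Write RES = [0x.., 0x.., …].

t0 = [0x7c, 0x33, 0xfa, 0x33, 0xfa, 0x6e, 0x33, 0x85]
t1 = [0x7c, 0x60, 0x33, 0xfa, 0xfa, 0x7c, 0x33, 0x93]
t2 = [0x7c, 0x60, 0x33, 0xfa, 0xfa, 0x7c, 0x33, 0x85]
t3 = [0x85, 0x33, 0x7c, 0xfa, 0xfa, 0x33, 0x60, 0x7c]

RES = [ 0x85  0x33  0x7c  0xfa  0xfa  0x33  0x60  0x7c ]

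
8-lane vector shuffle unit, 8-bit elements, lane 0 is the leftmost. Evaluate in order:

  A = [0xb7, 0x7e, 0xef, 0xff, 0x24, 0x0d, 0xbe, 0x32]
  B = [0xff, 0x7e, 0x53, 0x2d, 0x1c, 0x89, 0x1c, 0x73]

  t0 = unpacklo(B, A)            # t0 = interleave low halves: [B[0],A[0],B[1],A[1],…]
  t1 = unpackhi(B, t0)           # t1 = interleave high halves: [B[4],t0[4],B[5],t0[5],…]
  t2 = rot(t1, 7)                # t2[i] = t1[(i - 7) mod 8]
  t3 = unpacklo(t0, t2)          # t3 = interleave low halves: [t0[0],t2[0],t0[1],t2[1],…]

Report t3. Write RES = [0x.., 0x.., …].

  t0: ff b7 7e 7e 53 ef 2d ff
  t1: 1c 53 89 ef 1c 2d 73 ff
  t2: 53 89 ef 1c 2d 73 ff 1c
  t3: ff 53 b7 89 7e ef 7e 1c

RES = [0xff, 0x53, 0xb7, 0x89, 0x7e, 0xef, 0x7e, 0x1c]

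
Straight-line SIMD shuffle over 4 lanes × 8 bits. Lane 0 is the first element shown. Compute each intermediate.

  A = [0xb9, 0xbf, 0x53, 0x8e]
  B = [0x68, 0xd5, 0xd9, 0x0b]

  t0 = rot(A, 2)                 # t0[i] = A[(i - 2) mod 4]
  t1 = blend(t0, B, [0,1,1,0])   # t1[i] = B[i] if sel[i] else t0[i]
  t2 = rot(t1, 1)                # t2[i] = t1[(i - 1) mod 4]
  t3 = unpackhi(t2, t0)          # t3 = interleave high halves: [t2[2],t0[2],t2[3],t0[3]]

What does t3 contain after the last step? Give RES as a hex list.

  t0: 53 8e b9 bf
  t1: 53 d5 d9 bf
  t2: bf 53 d5 d9
  t3: d5 b9 d9 bf

RES = [ 0xd5  0xb9  0xd9  0xbf ]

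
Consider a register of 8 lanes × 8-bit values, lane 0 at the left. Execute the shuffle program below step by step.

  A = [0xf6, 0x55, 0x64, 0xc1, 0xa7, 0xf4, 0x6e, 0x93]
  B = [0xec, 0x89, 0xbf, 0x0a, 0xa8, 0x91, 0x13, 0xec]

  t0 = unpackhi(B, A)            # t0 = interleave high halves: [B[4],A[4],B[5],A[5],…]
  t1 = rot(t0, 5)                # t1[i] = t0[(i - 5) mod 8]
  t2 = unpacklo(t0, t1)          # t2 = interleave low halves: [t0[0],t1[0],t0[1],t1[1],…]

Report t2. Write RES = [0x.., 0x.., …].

  t0: a8 a7 91 f4 13 6e ec 93
  t1: f4 13 6e ec 93 a8 a7 91
  t2: a8 f4 a7 13 91 6e f4 ec

RES = [0xa8, 0xf4, 0xa7, 0x13, 0x91, 0x6e, 0xf4, 0xec]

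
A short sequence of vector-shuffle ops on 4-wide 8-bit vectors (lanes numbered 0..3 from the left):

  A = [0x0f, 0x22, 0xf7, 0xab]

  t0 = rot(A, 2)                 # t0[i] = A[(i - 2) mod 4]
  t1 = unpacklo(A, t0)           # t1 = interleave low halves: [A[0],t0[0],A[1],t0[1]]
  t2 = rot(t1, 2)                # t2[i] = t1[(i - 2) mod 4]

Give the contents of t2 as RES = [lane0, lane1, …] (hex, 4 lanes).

RES = [0x22, 0xab, 0x0f, 0xf7]

t0 = [0xf7, 0xab, 0x0f, 0x22]
t1 = [0x0f, 0xf7, 0x22, 0xab]
t2 = [0x22, 0xab, 0x0f, 0xf7]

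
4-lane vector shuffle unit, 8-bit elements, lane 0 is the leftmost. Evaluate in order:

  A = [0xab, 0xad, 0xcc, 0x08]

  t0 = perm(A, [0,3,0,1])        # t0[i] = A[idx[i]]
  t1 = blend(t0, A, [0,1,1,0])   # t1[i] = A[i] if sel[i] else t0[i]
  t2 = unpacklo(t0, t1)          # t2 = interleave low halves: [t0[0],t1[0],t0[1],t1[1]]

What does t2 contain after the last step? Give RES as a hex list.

RES = [0xab, 0xab, 0x08, 0xad]

→ t0 |ab|08|ab|ad|
→ t1 |ab|ad|cc|ad|
→ t2 |ab|ab|08|ad|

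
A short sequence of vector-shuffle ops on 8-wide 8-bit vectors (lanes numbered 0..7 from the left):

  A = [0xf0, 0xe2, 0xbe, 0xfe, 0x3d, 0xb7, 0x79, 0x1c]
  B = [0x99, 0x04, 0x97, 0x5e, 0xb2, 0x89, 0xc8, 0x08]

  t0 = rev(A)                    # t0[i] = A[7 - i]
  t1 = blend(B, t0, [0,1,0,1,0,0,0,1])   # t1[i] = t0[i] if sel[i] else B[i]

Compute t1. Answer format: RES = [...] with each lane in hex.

RES = [ 0x99  0x79  0x97  0x3d  0xb2  0x89  0xc8  0xf0 ]

  t0: 1c 79 b7 3d fe be e2 f0
  t1: 99 79 97 3d b2 89 c8 f0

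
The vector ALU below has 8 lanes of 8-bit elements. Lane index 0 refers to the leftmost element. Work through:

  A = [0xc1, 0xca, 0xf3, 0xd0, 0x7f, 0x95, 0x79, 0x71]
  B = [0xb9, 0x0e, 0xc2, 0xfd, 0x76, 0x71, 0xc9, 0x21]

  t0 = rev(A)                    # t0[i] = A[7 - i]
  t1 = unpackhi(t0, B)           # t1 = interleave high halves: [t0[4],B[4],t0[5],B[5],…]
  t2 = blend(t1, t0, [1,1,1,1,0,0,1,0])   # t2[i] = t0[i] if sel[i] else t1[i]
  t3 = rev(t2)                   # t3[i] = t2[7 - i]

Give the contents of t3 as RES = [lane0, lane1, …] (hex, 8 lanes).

RES = [0x21, 0xca, 0xc9, 0xca, 0x7f, 0x95, 0x79, 0x71]

→ t0 |71|79|95|7f|d0|f3|ca|c1|
→ t1 |d0|76|f3|71|ca|c9|c1|21|
→ t2 |71|79|95|7f|ca|c9|ca|21|
→ t3 |21|ca|c9|ca|7f|95|79|71|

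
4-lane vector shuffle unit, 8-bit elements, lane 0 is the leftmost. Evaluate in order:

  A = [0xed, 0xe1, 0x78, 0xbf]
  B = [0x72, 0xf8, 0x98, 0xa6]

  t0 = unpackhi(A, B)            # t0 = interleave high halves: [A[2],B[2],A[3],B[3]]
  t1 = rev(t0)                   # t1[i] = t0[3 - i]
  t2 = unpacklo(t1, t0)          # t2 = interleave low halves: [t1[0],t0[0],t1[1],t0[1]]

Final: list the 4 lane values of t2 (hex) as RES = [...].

RES = [ 0xa6  0x78  0xbf  0x98 ]

t0 = [0x78, 0x98, 0xbf, 0xa6]
t1 = [0xa6, 0xbf, 0x98, 0x78]
t2 = [0xa6, 0x78, 0xbf, 0x98]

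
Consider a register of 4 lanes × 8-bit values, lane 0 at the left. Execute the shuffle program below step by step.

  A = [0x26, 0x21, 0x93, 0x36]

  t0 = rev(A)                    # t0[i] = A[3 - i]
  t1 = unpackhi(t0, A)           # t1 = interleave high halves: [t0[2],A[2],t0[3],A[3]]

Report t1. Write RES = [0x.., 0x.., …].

t0 = [0x36, 0x93, 0x21, 0x26]
t1 = [0x21, 0x93, 0x26, 0x36]

RES = [ 0x21  0x93  0x26  0x36 ]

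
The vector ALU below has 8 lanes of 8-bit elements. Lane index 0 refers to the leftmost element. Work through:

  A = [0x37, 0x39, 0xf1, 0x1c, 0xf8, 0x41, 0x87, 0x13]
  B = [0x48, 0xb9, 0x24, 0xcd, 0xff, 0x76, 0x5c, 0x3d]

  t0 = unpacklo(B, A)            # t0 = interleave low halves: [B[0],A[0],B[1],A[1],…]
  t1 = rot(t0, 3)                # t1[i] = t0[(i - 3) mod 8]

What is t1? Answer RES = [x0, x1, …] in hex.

→ t0 |48|37|b9|39|24|f1|cd|1c|
→ t1 |f1|cd|1c|48|37|b9|39|24|

RES = [ 0xf1  0xcd  0x1c  0x48  0x37  0xb9  0x39  0x24 ]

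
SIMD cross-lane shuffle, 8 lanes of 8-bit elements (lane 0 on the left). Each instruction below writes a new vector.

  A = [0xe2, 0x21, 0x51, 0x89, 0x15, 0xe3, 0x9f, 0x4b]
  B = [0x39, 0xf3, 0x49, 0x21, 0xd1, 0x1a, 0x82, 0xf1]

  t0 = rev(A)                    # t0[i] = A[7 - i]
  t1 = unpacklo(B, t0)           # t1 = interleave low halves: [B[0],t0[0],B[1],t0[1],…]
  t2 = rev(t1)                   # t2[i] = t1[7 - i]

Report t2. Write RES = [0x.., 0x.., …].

RES = [ 0x15  0x21  0xe3  0x49  0x9f  0xf3  0x4b  0x39 ]

  t0: 4b 9f e3 15 89 51 21 e2
  t1: 39 4b f3 9f 49 e3 21 15
  t2: 15 21 e3 49 9f f3 4b 39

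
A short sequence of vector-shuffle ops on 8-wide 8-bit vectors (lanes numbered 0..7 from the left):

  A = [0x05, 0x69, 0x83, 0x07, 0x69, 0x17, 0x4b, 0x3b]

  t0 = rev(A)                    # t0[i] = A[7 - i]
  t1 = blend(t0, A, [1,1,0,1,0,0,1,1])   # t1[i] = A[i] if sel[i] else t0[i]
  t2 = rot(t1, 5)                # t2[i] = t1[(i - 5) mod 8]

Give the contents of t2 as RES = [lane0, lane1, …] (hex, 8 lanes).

→ t0 |3b|4b|17|69|07|83|69|05|
→ t1 |05|69|17|07|07|83|4b|3b|
→ t2 |07|07|83|4b|3b|05|69|17|

RES = [0x07, 0x07, 0x83, 0x4b, 0x3b, 0x05, 0x69, 0x17]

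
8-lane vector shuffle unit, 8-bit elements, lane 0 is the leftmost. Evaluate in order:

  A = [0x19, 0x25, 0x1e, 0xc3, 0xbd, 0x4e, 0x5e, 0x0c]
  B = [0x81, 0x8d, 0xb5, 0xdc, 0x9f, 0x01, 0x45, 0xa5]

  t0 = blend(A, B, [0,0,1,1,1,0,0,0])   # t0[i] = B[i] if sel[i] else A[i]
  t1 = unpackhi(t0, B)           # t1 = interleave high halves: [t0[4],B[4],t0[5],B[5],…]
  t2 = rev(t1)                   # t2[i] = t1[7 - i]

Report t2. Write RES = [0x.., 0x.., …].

RES = [ 0xa5  0x0c  0x45  0x5e  0x01  0x4e  0x9f  0x9f ]

  t0: 19 25 b5 dc 9f 4e 5e 0c
  t1: 9f 9f 4e 01 5e 45 0c a5
  t2: a5 0c 45 5e 01 4e 9f 9f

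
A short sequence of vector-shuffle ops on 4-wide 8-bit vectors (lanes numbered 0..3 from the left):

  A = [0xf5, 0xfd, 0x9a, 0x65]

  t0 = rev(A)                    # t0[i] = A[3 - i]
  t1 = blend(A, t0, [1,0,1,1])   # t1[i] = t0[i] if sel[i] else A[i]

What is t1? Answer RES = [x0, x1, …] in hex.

RES = [0x65, 0xfd, 0xfd, 0xf5]

  t0: 65 9a fd f5
  t1: 65 fd fd f5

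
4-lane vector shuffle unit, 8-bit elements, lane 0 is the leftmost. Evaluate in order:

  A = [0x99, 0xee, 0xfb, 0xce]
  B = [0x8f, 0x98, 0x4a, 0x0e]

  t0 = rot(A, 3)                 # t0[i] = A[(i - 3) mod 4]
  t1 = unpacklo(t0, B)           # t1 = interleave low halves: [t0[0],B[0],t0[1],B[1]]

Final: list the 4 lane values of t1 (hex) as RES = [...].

RES = [ 0xee  0x8f  0xfb  0x98 ]

→ t0 |ee|fb|ce|99|
→ t1 |ee|8f|fb|98|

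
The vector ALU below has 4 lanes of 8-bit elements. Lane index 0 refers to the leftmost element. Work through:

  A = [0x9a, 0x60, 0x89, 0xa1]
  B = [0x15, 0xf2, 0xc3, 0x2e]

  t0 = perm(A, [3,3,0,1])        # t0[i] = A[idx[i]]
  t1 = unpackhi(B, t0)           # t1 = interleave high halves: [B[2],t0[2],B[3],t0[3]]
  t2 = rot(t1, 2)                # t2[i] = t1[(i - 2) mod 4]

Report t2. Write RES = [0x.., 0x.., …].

RES = [ 0x2e  0x60  0xc3  0x9a ]

→ t0 |a1|a1|9a|60|
→ t1 |c3|9a|2e|60|
→ t2 |2e|60|c3|9a|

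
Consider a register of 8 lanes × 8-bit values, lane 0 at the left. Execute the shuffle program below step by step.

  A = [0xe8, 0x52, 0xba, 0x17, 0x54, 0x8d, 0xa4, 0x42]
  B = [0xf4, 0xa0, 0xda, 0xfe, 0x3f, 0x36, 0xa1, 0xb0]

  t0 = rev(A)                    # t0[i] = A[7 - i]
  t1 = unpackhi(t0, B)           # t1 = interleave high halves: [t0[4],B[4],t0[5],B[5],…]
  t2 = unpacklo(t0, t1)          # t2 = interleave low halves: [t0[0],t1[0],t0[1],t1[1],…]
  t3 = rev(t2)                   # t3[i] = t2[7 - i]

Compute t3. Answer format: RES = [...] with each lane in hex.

RES = [0x36, 0x54, 0xba, 0x8d, 0x3f, 0xa4, 0x17, 0x42]

→ t0 |42|a4|8d|54|17|ba|52|e8|
→ t1 |17|3f|ba|36|52|a1|e8|b0|
→ t2 |42|17|a4|3f|8d|ba|54|36|
→ t3 |36|54|ba|8d|3f|a4|17|42|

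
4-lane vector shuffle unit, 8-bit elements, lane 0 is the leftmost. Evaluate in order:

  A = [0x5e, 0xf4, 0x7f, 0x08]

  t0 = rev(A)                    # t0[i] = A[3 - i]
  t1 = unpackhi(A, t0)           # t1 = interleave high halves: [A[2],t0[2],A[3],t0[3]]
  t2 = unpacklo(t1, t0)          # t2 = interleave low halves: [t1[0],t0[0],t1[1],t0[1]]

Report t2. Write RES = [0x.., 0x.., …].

RES = [0x7f, 0x08, 0xf4, 0x7f]

  t0: 08 7f f4 5e
  t1: 7f f4 08 5e
  t2: 7f 08 f4 7f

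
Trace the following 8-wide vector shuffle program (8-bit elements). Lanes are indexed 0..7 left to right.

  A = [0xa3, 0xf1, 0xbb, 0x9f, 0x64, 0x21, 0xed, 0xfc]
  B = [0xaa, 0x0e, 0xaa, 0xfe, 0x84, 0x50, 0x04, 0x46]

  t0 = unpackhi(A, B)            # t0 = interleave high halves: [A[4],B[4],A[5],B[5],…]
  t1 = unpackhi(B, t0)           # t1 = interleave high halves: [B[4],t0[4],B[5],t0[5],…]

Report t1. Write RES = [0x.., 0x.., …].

  t0: 64 84 21 50 ed 04 fc 46
  t1: 84 ed 50 04 04 fc 46 46

RES = [0x84, 0xed, 0x50, 0x04, 0x04, 0xfc, 0x46, 0x46]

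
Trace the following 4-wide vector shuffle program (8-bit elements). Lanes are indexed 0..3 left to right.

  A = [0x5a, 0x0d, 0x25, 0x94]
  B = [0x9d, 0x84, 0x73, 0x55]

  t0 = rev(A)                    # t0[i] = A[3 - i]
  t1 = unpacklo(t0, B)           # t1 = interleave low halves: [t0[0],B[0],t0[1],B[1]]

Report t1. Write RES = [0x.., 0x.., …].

RES = [0x94, 0x9d, 0x25, 0x84]

  t0: 94 25 0d 5a
  t1: 94 9d 25 84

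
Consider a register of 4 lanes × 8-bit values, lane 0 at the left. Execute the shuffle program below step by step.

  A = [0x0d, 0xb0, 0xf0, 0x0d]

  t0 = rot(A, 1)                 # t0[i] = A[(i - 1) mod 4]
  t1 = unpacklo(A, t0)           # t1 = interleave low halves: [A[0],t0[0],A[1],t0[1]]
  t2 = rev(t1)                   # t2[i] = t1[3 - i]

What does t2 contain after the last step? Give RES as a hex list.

→ t0 |0d|0d|b0|f0|
→ t1 |0d|0d|b0|0d|
→ t2 |0d|b0|0d|0d|

RES = [ 0x0d  0xb0  0x0d  0x0d ]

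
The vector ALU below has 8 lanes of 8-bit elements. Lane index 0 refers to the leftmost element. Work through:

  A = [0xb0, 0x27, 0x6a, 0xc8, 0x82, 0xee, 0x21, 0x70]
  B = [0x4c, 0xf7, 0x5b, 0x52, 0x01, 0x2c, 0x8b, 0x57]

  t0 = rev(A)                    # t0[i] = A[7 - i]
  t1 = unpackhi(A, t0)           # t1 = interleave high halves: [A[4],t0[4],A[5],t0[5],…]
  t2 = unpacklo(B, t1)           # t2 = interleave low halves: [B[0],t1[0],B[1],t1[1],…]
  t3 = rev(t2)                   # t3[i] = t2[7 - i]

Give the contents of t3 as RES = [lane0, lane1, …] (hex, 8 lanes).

  t0: 70 21 ee 82 c8 6a 27 b0
  t1: 82 c8 ee 6a 21 27 70 b0
  t2: 4c 82 f7 c8 5b ee 52 6a
  t3: 6a 52 ee 5b c8 f7 82 4c

RES = [0x6a, 0x52, 0xee, 0x5b, 0xc8, 0xf7, 0x82, 0x4c]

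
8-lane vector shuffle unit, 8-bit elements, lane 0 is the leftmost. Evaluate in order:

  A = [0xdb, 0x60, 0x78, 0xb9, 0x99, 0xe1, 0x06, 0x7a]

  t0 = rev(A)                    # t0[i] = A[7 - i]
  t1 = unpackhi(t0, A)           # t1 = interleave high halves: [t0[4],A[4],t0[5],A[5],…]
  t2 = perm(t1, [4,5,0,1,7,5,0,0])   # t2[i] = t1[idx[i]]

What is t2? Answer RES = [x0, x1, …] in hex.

RES = [ 0x60  0x06  0xb9  0x99  0x7a  0x06  0xb9  0xb9 ]

t0 = [0x7a, 0x06, 0xe1, 0x99, 0xb9, 0x78, 0x60, 0xdb]
t1 = [0xb9, 0x99, 0x78, 0xe1, 0x60, 0x06, 0xdb, 0x7a]
t2 = [0x60, 0x06, 0xb9, 0x99, 0x7a, 0x06, 0xb9, 0xb9]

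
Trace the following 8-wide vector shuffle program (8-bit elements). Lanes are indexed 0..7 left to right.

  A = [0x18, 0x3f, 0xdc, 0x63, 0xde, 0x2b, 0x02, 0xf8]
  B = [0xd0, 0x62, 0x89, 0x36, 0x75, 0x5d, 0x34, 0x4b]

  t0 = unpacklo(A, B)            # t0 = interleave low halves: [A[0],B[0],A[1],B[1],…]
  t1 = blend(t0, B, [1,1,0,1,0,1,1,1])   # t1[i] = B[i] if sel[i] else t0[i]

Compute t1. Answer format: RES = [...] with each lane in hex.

RES = [0xd0, 0x62, 0x3f, 0x36, 0xdc, 0x5d, 0x34, 0x4b]

→ t0 |18|d0|3f|62|dc|89|63|36|
→ t1 |d0|62|3f|36|dc|5d|34|4b|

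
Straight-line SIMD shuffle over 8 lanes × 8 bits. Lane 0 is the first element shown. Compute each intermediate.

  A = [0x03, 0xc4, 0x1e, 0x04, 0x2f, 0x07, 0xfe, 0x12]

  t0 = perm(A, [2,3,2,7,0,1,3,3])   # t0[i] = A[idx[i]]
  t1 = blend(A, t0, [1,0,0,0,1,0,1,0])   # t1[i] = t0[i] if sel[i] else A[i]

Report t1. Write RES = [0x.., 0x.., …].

RES = [ 0x1e  0xc4  0x1e  0x04  0x03  0x07  0x04  0x12 ]

t0 = [0x1e, 0x04, 0x1e, 0x12, 0x03, 0xc4, 0x04, 0x04]
t1 = [0x1e, 0xc4, 0x1e, 0x04, 0x03, 0x07, 0x04, 0x12]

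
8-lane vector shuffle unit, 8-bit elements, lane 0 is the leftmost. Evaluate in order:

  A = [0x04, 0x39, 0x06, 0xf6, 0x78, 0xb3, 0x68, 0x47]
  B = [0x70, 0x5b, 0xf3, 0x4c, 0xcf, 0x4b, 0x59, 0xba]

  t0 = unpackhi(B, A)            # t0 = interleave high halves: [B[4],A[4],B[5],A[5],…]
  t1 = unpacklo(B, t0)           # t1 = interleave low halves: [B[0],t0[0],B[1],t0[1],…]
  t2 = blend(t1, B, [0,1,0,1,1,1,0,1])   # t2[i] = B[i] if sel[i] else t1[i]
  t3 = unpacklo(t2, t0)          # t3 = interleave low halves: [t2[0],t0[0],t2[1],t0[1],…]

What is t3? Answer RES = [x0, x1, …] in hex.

RES = [0x70, 0xcf, 0x5b, 0x78, 0x5b, 0x4b, 0x4c, 0xb3]

  t0: cf 78 4b b3 59 68 ba 47
  t1: 70 cf 5b 78 f3 4b 4c b3
  t2: 70 5b 5b 4c cf 4b 4c ba
  t3: 70 cf 5b 78 5b 4b 4c b3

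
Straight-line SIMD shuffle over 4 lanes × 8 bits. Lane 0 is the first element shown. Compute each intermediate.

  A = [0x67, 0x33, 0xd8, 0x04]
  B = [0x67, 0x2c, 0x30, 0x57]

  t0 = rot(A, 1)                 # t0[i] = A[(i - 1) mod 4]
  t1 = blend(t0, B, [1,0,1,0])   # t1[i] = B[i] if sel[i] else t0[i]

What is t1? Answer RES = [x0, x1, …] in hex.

RES = [ 0x67  0x67  0x30  0xd8 ]

t0 = [0x04, 0x67, 0x33, 0xd8]
t1 = [0x67, 0x67, 0x30, 0xd8]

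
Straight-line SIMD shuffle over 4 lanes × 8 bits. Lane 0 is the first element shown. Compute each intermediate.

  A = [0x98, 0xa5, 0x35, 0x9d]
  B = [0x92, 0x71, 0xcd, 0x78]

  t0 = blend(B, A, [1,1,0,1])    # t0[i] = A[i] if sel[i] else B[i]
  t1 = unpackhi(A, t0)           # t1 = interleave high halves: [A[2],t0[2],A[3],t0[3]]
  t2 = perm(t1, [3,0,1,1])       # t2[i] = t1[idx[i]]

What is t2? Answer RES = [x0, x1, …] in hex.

t0 = [0x98, 0xa5, 0xcd, 0x9d]
t1 = [0x35, 0xcd, 0x9d, 0x9d]
t2 = [0x9d, 0x35, 0xcd, 0xcd]

RES = [ 0x9d  0x35  0xcd  0xcd ]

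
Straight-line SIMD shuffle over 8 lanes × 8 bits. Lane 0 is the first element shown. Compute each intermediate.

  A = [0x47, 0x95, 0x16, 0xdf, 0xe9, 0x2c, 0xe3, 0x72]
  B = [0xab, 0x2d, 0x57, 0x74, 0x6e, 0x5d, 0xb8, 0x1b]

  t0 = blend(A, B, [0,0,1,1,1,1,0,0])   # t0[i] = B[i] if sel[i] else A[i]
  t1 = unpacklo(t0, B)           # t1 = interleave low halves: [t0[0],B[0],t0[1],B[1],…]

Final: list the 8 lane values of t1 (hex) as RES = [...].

RES = [0x47, 0xab, 0x95, 0x2d, 0x57, 0x57, 0x74, 0x74]

→ t0 |47|95|57|74|6e|5d|e3|72|
→ t1 |47|ab|95|2d|57|57|74|74|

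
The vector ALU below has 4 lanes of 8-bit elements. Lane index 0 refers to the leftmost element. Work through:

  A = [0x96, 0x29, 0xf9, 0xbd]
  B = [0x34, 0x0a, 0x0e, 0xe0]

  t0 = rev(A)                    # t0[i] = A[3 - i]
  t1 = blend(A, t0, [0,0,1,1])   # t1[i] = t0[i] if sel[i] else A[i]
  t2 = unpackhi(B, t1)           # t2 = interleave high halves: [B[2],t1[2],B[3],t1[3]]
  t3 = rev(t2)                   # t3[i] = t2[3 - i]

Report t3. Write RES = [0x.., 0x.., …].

→ t0 |bd|f9|29|96|
→ t1 |96|29|29|96|
→ t2 |0e|29|e0|96|
→ t3 |96|e0|29|0e|

RES = [0x96, 0xe0, 0x29, 0x0e]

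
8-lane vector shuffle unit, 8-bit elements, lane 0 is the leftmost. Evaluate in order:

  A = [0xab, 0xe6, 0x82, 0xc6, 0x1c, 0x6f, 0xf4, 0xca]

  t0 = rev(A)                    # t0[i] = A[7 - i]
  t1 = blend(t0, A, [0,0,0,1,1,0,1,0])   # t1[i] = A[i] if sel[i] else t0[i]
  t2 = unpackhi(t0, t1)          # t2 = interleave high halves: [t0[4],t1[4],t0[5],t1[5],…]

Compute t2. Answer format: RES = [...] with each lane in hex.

RES = [0xc6, 0x1c, 0x82, 0x82, 0xe6, 0xf4, 0xab, 0xab]

  t0: ca f4 6f 1c c6 82 e6 ab
  t1: ca f4 6f c6 1c 82 f4 ab
  t2: c6 1c 82 82 e6 f4 ab ab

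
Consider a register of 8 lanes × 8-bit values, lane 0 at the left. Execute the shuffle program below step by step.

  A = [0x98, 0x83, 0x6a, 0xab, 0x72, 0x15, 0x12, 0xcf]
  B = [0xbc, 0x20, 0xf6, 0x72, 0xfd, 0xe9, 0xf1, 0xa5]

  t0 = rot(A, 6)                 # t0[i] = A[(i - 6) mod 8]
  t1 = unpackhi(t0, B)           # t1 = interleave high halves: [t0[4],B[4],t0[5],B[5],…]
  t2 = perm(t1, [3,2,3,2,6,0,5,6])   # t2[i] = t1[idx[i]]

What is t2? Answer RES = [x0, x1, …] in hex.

→ t0 |6a|ab|72|15|12|cf|98|83|
→ t1 |12|fd|cf|e9|98|f1|83|a5|
→ t2 |e9|cf|e9|cf|83|12|f1|83|

RES = [ 0xe9  0xcf  0xe9  0xcf  0x83  0x12  0xf1  0x83 ]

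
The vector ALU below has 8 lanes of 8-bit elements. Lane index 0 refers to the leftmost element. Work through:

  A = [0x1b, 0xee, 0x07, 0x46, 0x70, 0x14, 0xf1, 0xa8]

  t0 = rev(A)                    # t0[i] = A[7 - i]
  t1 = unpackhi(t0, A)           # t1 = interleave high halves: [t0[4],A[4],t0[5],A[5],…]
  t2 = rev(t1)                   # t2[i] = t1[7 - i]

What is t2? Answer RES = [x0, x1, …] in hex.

t0 = [0xa8, 0xf1, 0x14, 0x70, 0x46, 0x07, 0xee, 0x1b]
t1 = [0x46, 0x70, 0x07, 0x14, 0xee, 0xf1, 0x1b, 0xa8]
t2 = [0xa8, 0x1b, 0xf1, 0xee, 0x14, 0x07, 0x70, 0x46]

RES = [ 0xa8  0x1b  0xf1  0xee  0x14  0x07  0x70  0x46 ]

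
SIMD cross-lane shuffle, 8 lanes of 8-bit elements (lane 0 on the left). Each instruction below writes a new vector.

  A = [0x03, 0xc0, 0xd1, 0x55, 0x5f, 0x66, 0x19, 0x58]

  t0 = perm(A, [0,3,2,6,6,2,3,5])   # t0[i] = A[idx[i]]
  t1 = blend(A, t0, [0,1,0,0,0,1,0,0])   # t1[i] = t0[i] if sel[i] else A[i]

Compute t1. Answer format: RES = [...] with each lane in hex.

RES = [ 0x03  0x55  0xd1  0x55  0x5f  0xd1  0x19  0x58 ]

t0 = [0x03, 0x55, 0xd1, 0x19, 0x19, 0xd1, 0x55, 0x66]
t1 = [0x03, 0x55, 0xd1, 0x55, 0x5f, 0xd1, 0x19, 0x58]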